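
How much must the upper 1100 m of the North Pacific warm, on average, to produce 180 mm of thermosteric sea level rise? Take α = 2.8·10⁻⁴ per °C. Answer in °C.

ΔT = Δh/(αH) = 0.18 / (2.8×10⁻⁴ × 1100) ≈ 0.5844 °C

ΔT ≈ 0.58 °C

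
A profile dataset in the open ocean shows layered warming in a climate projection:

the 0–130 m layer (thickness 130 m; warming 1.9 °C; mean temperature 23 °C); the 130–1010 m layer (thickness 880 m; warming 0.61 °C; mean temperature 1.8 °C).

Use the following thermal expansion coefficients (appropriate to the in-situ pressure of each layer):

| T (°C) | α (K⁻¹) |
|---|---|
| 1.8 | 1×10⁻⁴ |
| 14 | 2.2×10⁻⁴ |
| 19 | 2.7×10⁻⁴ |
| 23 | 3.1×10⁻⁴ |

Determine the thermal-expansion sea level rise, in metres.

about 0.130 m

Layer 1 at 23 °C → α = 3.1×10⁻⁴ K⁻¹
Layer 2 at 1.8 °C → α = 1×10⁻⁴ K⁻¹
Layer 1: 130 × 1.9 × 3.1×10⁻⁴ = 0.07657 m
130–1010 m: 880 × 1×10⁻⁴ × 0.61 = 0.05368 m
Δh = 0.07657 + 0.05368 = 0.13025 m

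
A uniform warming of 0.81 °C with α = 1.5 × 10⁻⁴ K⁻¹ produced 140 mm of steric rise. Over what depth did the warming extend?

about 1150 m

H = Δh/(αΔT) = 0.14 / (1.5×10⁻⁴ × 0.81) ≈ 1152 m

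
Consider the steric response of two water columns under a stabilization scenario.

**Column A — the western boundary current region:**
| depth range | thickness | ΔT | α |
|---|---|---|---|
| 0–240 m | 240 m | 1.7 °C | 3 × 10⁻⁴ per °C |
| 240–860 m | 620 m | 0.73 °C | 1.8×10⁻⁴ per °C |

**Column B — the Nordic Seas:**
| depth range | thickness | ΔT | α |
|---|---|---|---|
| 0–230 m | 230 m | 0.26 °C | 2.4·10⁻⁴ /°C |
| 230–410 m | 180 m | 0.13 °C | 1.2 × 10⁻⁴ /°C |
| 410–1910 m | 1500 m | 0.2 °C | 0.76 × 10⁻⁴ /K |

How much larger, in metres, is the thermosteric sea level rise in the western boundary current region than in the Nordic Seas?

A Layer 1: 3×10⁻⁴ × 240 × 1.7 = 0.12240 m
A 1.8×10⁻⁴ × 620 × 0.73 = 0.081468 m
A total: 0.203868 m
B 2.4×10⁻⁴ × 0.26 × 230 = 0.014352 m
B 0.13 × 180 × 1.2×10⁻⁴ = 0.002808 m
B Layer 3: 0.2 × 1500 × 0.76×10⁻⁴ = 0.02280 m
B total: 0.03996 m
Difference: 0.203868 − 0.03996 = 0.163908 m

0.16 m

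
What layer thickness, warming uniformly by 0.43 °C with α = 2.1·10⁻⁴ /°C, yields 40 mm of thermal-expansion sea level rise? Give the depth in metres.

443 m

H = Δh/(αΔT) = 0.04 / (2.1×10⁻⁴ × 0.43) ≈ 443.0 m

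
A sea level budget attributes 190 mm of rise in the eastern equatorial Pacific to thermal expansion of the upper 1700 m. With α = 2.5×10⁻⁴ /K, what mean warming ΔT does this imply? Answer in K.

ΔT = Δh/(αH) = 0.19 / (2.5×10⁻⁴ × 1700) ≈ 0.4471 K

ΔT ≈ 0.447 K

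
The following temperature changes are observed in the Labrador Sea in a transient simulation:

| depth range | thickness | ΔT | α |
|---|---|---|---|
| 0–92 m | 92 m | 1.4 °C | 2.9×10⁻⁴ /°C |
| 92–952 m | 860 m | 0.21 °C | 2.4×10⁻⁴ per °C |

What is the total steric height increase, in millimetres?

Δh = 80.7 mm

1.4 × 92 × 2.9×10⁻⁴ = 0.037352 m
92–952 m: 860 × 0.21 × 2.4×10⁻⁴ = 0.043344 m
Δh = 0.037352 + 0.043344 = 0.080696 m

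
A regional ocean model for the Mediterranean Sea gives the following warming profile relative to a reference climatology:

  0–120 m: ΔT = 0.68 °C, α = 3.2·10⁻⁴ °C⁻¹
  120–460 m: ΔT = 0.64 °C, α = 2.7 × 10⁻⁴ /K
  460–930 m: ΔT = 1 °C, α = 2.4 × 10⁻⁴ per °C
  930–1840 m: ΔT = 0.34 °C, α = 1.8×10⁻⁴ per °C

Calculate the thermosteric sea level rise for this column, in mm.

0–120 m: 0.68 × 120 × 3.2×10⁻⁴ = 0.026112 m
2.7×10⁻⁴ × 340 × 0.64 = 0.058752 m
Layer 3: 2.4×10⁻⁴ × 470 × 1 = 0.11280 m
0.34 × 1.8×10⁻⁴ × 910 = 0.055692 m
Δh = 0.026112 + 0.058752 + 0.11280 + 0.055692 = 0.253356 m

250 mm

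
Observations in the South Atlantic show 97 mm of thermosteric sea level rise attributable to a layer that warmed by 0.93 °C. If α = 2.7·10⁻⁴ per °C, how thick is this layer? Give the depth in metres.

390 m

H = Δh/(αΔT) = 0.097 / (2.7×10⁻⁴ × 0.93) ≈ 386.3 m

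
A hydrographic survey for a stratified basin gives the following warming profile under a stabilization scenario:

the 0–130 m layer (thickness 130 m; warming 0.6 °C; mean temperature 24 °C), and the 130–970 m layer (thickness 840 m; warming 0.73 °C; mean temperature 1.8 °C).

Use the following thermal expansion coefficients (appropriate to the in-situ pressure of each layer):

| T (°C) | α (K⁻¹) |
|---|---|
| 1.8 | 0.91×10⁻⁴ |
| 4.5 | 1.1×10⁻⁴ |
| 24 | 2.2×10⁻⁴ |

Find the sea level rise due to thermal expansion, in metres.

Layer 1 at 24 °C → α = 2.2×10⁻⁴ K⁻¹
Layer 2 at 1.8 °C → α = 0.91×10⁻⁴ K⁻¹
Layer 1: 2.2×10⁻⁴ × 0.6 × 130 = 0.01716 m
130–970 m: 0.91×10⁻⁴ × 0.73 × 840 = 0.0558012 m
Δh = 0.01716 + 0.0558012 = 0.0729612 m

0.073 m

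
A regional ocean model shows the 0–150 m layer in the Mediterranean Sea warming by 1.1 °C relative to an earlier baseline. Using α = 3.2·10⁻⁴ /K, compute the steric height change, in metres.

0.0528 m of thermosteric rise

Δh = αΔT·H = 3.2×10⁻⁴ × 1.1 × 150 = 0.05280 m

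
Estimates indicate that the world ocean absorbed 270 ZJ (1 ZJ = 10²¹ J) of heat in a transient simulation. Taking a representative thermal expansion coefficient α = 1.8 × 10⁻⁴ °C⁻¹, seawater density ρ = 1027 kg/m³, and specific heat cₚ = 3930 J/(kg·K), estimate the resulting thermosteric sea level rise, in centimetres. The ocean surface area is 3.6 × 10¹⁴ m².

Per unit area: Q = 270×10²¹ / (3.6×10¹⁴) = 7.5×10⁸ J/m²
Δh = αQ/(ρcₚ) = 1.8×10⁻⁴ × 7.5×10⁸ / (1027 × 3930) ≈ 0.033448 m

Δh = 3.3 cm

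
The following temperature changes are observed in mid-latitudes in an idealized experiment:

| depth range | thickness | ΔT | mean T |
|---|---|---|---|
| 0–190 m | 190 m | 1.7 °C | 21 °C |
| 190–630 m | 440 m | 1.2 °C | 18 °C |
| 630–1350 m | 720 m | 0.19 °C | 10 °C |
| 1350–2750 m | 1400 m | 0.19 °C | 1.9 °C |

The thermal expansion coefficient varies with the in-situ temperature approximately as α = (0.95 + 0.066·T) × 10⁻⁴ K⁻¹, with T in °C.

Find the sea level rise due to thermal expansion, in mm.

Layer 1: α = (0.95 + 0.066×21)×10⁻⁴ = 2.336×10⁻⁴ K⁻¹
Layer 2: α = (0.95 + 0.066×18)×10⁻⁴ = 2.138×10⁻⁴ K⁻¹
Layer 3: α = (0.95 + 0.066×10)×10⁻⁴ = 1.61×10⁻⁴ K⁻¹
Layer 4: α = (0.95 + 0.066×1.9)×10⁻⁴ = 1.0754×10⁻⁴ K⁻¹
0–190 m: 190 × 1.7 × 2.336×10⁻⁴ = 0.0754528 m
1.2 × 2.138×10⁻⁴ × 440 = 0.1128864 m
Layer 3: 720 × 0.19 × 1.61×10⁻⁴ = 0.0220248 m
1350–2750 m: 1400 × 1.0754×10⁻⁴ × 0.19 = 0.02860564 m
Δh = 0.0754528 + 0.1128864 + 0.0220248 + 0.02860564 = 0.23896964 m ≈ 239 mm

239 mm of thermosteric rise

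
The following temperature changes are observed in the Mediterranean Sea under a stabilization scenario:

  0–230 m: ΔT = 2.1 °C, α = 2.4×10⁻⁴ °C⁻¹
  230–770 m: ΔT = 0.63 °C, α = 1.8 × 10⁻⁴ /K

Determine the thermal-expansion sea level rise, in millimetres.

0–230 m: 2.1 × 230 × 2.4×10⁻⁴ = 0.11592 m
230–770 m: 1.8×10⁻⁴ × 540 × 0.63 = 0.061236 m
Δh = 0.11592 + 0.061236 = 0.177156 m

Δh ≈ 177 mm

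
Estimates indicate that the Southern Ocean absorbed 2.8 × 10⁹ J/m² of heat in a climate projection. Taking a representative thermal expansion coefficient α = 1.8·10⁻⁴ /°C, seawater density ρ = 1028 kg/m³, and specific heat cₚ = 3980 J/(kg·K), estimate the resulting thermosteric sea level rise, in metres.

Δh = αQ/(ρcₚ) = 1.8×10⁻⁴ × 2.8×10⁹ / (1028 × 3980) ≈ 0.12318 m

0.123 m of thermosteric rise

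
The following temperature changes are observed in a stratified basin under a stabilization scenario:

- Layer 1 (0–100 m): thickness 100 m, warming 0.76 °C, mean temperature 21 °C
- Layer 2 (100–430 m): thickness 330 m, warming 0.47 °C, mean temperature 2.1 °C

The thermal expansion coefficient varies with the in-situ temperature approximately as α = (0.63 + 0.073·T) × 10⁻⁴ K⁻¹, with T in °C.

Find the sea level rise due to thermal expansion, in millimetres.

Layer 1: α = (0.63 + 0.073×21)×10⁻⁴ = 2.163×10⁻⁴ K⁻¹
Layer 2: α = (0.63 + 0.073×2.1)×10⁻⁴ = 0.7833×10⁻⁴ K⁻¹
0–100 m: 0.76 × 100 × 2.163×10⁻⁴ = 0.0164388 m
Layer 2: 0.7833×10⁻⁴ × 330 × 0.47 = 0.012148983 m
Δh = 0.0164388 + 0.012148983 = 0.028587783 m

Δh = 29 mm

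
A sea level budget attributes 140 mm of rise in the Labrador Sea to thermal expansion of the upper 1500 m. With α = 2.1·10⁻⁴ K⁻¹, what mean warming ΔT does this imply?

ΔT ≈ 0.444 °C

ΔT = Δh/(αH) = 0.14 / (2.1×10⁻⁴ × 1500) ≈ 0.4444 °C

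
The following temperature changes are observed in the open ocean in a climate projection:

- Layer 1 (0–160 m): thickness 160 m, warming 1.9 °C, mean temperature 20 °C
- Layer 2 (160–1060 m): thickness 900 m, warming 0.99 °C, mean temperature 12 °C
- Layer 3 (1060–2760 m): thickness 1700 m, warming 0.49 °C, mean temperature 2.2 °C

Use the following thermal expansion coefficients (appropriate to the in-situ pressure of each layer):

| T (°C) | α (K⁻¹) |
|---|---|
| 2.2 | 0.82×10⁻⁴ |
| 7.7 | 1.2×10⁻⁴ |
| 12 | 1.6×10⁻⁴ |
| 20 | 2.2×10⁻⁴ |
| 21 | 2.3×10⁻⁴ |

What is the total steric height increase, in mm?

Δh = 278 mm

Layer 1 at 20 °C → α = 2.2×10⁻⁴ K⁻¹
Layer 2 at 12 °C → α = 1.6×10⁻⁴ K⁻¹
Layer 3 at 2.2 °C → α = 0.82×10⁻⁴ K⁻¹
160 × 2.2×10⁻⁴ × 1.9 = 0.06688 m
160–1060 m: 900 × 0.99 × 1.6×10⁻⁴ = 0.14256 m
1700 × 0.82×10⁻⁴ × 0.49 = 0.068306 m
Δh = 0.06688 + 0.14256 + 0.068306 = 0.277746 m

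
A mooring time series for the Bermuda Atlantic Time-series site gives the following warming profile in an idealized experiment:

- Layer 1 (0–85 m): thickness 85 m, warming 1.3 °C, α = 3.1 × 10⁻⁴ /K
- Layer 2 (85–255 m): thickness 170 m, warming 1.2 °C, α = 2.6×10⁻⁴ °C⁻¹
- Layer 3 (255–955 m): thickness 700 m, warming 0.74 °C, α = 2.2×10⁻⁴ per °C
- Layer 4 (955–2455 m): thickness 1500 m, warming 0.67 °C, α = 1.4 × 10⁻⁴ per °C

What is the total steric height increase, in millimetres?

1.3 × 85 × 3.1×10⁻⁴ = 0.034255 m
85–255 m: 1.2 × 170 × 2.6×10⁻⁴ = 0.05304 m
255–955 m: 2.2×10⁻⁴ × 700 × 0.74 = 0.11396 m
Layer 4: 0.67 × 1.4×10⁻⁴ × 1500 = 0.14070 m
Δh = 0.034255 + 0.05304 + 0.11396 + 0.14070 = 0.341955 m

about 340 mm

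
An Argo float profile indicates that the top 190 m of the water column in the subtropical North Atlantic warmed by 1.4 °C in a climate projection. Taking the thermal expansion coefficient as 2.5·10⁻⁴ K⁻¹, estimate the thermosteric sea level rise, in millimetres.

Δh = αΔT·H = 2.5×10⁻⁴ × 1.4 × 190 = 0.06650 m

Δh ≈ 66.5 mm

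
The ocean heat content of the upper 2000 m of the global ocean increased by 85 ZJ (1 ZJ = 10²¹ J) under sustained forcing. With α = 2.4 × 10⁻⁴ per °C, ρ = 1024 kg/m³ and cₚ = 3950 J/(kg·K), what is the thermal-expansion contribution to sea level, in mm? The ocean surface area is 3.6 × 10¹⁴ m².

Per unit area: Q = 85×10²¹ / (3.6×10¹⁴) ≈ 2.361×10⁸ J/m²
Δh = αQ/(ρcₚ) = 2.4×10⁻⁴ × 2.361×10⁸ / (1024 × 3950) ≈ 0.014009 m

Δh ≈ 14.0 mm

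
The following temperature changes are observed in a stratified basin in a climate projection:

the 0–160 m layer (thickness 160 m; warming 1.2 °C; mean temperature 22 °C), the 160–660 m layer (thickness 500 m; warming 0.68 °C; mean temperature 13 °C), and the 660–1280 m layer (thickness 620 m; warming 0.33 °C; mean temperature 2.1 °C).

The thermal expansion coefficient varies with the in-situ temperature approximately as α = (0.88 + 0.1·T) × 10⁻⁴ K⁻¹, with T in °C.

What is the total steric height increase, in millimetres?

156 mm of thermosteric rise

Layer 1: α = (0.88 + 0.1×22)×10⁻⁴ = 3.08×10⁻⁴ K⁻¹
Layer 2: α = (0.88 + 0.1×13)×10⁻⁴ = 2.18×10⁻⁴ K⁻¹
Layer 3: α = (0.88 + 0.1×2.1)×10⁻⁴ = 1.09×10⁻⁴ K⁻¹
0–160 m: 1.2 × 160 × 3.08×10⁻⁴ = 0.059136 m
160–660 m: 2.18×10⁻⁴ × 0.68 × 500 = 0.07412 m
620 × 1.09×10⁻⁴ × 0.33 = 0.0223014 m
Δh = 0.059136 + 0.07412 + 0.0223014 = 0.1555574 m ≈ 156 mm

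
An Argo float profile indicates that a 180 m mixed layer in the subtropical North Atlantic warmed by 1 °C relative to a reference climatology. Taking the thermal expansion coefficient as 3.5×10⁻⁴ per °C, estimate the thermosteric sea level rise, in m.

about 0.0630 m

Δh = αΔT·H = 3.5×10⁻⁴ × 1 × 180 = 0.06300 m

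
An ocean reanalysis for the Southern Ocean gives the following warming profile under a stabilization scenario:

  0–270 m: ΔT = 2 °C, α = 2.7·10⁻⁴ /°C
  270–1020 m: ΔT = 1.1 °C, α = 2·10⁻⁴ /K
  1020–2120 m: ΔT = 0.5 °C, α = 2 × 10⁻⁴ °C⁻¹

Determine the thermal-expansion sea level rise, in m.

Δh ≈ 0.421 m

Layer 1: 2.7×10⁻⁴ × 270 × 2 = 0.14580 m
2×10⁻⁴ × 750 × 1.1 = 0.16500 m
1020–2120 m: 2×10⁻⁴ × 0.5 × 1100 = 0.11000 m
Δh = 0.14580 + 0.16500 + 0.11000 = 0.42080 m ≈ 0.421 m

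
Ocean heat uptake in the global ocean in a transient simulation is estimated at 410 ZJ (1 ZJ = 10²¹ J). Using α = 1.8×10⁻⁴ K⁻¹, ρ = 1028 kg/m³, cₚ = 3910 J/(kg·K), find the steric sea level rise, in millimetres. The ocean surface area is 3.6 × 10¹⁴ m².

Per unit area: Q = 410×10²¹ / (3.6×10¹⁴) ≈ 1.139×10⁹ J/m²
Δh = αQ/(ρcₚ) = 1.8×10⁻⁴ × 1.139×10⁹ / (1028 × 3910) ≈ 0.051007 m

Δh ≈ 51.0 mm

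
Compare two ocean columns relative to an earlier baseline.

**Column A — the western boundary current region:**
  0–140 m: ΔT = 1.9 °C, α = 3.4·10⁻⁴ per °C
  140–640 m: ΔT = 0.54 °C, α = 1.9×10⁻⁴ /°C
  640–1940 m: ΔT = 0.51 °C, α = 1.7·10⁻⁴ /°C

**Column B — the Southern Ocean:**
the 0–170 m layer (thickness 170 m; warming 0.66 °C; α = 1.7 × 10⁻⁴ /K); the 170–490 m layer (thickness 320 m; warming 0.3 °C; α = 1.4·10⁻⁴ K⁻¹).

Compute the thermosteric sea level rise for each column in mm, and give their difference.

Δh_A ≈ 254 mm, Δh_B ≈ 32.5 mm; difference ≈ 222 mm

A 0–140 m: 1.9 × 140 × 3.4×10⁻⁴ = 0.09044 m
A 0.54 × 500 × 1.9×10⁻⁴ = 0.05130 m
A 640–1940 m: 1.7×10⁻⁴ × 1300 × 0.51 = 0.11271 m
A total: 0.25445 m
B Layer 1: 0.66 × 170 × 1.7×10⁻⁴ = 0.019074 m
B 0.3 × 320 × 1.4×10⁻⁴ = 0.01344 m
B total: 0.032514 m
Difference: 0.25445 − 0.032514 = 0.221936 m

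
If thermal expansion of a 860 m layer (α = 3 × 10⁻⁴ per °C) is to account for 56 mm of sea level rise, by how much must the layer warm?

0.217 °C

ΔT = Δh/(αH) = 0.056 / (3×10⁻⁴ × 860) ≈ 0.2171 °C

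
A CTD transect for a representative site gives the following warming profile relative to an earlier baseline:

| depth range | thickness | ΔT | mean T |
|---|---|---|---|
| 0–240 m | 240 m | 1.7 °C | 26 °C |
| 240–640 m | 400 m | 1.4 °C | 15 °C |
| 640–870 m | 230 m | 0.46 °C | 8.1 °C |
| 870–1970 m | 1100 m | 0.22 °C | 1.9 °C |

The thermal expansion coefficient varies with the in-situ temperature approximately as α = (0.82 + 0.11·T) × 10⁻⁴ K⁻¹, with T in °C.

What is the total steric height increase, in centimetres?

33.1 cm of thermosteric rise

Layer 1: α = (0.82 + 0.11×26)×10⁻⁴ = 3.68×10⁻⁴ K⁻¹
Layer 2: α = (0.82 + 0.11×15)×10⁻⁴ = 2.47×10⁻⁴ K⁻¹
Layer 3: α = (0.82 + 0.11×8.1)×10⁻⁴ = 1.711×10⁻⁴ K⁻¹
Layer 4: α = (0.82 + 0.11×1.9)×10⁻⁴ = 1.029×10⁻⁴ K⁻¹
3.68×10⁻⁴ × 240 × 1.7 = 0.150144 m
400 × 2.47×10⁻⁴ × 1.4 = 0.13832 m
0.46 × 1.711×10⁻⁴ × 230 = 0.01810238 m
870–1970 m: 1100 × 0.22 × 1.029×10⁻⁴ = 0.0249018 m
Δh = 0.150144 + 0.13832 + 0.01810238 + 0.0249018 = 0.33146818 m ≈ 33.1 cm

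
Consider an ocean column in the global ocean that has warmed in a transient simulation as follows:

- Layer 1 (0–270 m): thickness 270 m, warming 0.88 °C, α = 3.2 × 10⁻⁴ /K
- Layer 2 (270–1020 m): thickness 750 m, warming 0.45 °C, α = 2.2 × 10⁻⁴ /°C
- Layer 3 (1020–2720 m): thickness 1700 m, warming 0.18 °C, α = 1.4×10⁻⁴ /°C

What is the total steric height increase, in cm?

Layer 1: 0.88 × 270 × 3.2×10⁻⁴ = 0.076032 m
Layer 2: 0.45 × 750 × 2.2×10⁻⁴ = 0.07425 m
0.18 × 1700 × 1.4×10⁻⁴ = 0.04284 m
Δh = 0.076032 + 0.07425 + 0.04284 = 0.193122 m

about 19.3 cm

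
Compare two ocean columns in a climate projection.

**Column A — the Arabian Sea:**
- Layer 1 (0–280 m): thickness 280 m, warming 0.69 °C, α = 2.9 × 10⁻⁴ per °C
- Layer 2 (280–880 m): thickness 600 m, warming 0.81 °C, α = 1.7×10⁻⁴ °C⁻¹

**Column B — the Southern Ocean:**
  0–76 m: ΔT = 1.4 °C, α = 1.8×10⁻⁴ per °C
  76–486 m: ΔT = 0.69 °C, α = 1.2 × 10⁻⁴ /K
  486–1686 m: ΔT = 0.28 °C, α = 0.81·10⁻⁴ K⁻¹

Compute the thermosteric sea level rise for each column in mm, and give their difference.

A 0–280 m: 2.9×10⁻⁴ × 280 × 0.69 = 0.056028 m
A Layer 2: 600 × 1.7×10⁻⁴ × 0.81 = 0.08262 m
A total: 0.138648 m
B 1.4 × 1.8×10⁻⁴ × 76 = 0.019152 m
B 76–486 m: 410 × 0.69 × 1.2×10⁻⁴ = 0.033948 m
B Layer 3: 0.81×10⁻⁴ × 0.28 × 1200 = 0.027216 m
B total: 0.080316 m
Difference: 0.138648 − 0.080316 = 0.058332 m

Δh_A ≈ 139 mm, Δh_B ≈ 80.3 mm; difference ≈ 58.3 mm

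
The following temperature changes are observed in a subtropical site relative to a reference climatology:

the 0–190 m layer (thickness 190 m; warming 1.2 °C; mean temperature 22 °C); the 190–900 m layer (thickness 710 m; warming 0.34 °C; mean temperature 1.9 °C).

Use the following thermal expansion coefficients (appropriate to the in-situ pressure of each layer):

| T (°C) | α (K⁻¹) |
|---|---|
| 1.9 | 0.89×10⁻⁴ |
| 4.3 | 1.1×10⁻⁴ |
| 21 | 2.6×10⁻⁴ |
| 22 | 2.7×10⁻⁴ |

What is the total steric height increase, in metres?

Layer 1 at 22 °C → α = 2.7×10⁻⁴ K⁻¹
Layer 2 at 1.9 °C → α = 0.89×10⁻⁴ K⁻¹
0–190 m: 1.2 × 190 × 2.7×10⁻⁴ = 0.06156 m
190–900 m: 0.89×10⁻⁴ × 710 × 0.34 = 0.0214846 m
Δh = 0.06156 + 0.0214846 = 0.0830446 m ≈ 0.0830 m

0.0830 m of thermosteric rise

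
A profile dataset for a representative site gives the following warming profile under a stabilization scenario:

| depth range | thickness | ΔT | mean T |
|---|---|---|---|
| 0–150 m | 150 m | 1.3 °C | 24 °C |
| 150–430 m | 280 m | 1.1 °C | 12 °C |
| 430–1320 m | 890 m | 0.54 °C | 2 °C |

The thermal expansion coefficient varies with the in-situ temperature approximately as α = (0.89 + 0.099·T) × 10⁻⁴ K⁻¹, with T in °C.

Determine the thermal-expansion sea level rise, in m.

Layer 1: α = (0.89 + 0.099×24)×10⁻⁴ = 3.266×10⁻⁴ K⁻¹
Layer 2: α = (0.89 + 0.099×12)×10⁻⁴ = 2.078×10⁻⁴ K⁻¹
Layer 3: α = (0.89 + 0.099×2)×10⁻⁴ = 1.088×10⁻⁴ K⁻¹
Layer 1: 1.3 × 150 × 3.266×10⁻⁴ = 0.063687 m
Layer 2: 280 × 2.078×10⁻⁴ × 1.1 = 0.0640024 m
Layer 3: 1.088×10⁻⁴ × 890 × 0.54 = 0.05228928 m
Δh = 0.063687 + 0.0640024 + 0.05228928 = 0.17997868 m ≈ 0.180 m

0.180 m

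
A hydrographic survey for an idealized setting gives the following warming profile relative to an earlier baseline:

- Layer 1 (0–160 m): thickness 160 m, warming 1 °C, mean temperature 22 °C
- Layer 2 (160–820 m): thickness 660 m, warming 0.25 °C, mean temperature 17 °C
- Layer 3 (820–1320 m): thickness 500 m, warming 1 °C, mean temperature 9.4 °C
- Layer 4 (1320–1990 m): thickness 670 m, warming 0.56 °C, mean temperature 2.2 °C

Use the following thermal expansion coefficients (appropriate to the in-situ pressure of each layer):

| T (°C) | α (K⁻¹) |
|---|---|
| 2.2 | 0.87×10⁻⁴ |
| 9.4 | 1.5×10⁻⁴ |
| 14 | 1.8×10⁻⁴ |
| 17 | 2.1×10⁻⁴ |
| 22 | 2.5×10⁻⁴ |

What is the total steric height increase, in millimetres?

Layer 1 at 22 °C → α = 2.5×10⁻⁴ K⁻¹
Layer 2 at 17 °C → α = 2.1×10⁻⁴ K⁻¹
Layer 3 at 9.4 °C → α = 1.5×10⁻⁴ K⁻¹
Layer 4 at 2.2 °C → α = 0.87×10⁻⁴ K⁻¹
Layer 1: 160 × 1 × 2.5×10⁻⁴ = 0.04000 m
Layer 2: 0.25 × 2.1×10⁻⁴ × 660 = 0.03465 m
500 × 1 × 1.5×10⁻⁴ = 0.07500 m
1320–1990 m: 670 × 0.56 × 0.87×10⁻⁴ = 0.0326424 m
Δh = 0.04000 + 0.03465 + 0.07500 + 0.0326424 = 0.1822924 m ≈ 180 mm

Δh ≈ 180 mm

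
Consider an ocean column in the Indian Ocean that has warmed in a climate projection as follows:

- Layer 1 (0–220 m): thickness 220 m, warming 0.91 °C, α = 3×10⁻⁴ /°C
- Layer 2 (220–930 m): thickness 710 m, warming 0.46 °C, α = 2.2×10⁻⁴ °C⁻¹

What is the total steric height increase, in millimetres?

Δh ≈ 132 mm

0.91 × 220 × 3×10⁻⁴ = 0.06006 m
710 × 2.2×10⁻⁴ × 0.46 = 0.071852 m
Δh = 0.06006 + 0.071852 = 0.131912 m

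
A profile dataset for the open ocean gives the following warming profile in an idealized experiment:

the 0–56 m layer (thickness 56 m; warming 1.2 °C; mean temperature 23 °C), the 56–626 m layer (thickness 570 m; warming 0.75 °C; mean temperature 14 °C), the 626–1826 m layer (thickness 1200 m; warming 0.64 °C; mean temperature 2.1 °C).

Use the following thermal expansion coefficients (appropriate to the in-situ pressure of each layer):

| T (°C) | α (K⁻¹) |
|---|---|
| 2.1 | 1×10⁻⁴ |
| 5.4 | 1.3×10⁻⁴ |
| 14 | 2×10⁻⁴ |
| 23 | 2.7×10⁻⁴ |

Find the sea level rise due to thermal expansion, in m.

about 0.180 m

Layer 1 at 23 °C → α = 2.7×10⁻⁴ K⁻¹
Layer 2 at 14 °C → α = 2×10⁻⁴ K⁻¹
Layer 3 at 2.1 °C → α = 1×10⁻⁴ K⁻¹
2.7×10⁻⁴ × 56 × 1.2 = 0.018144 m
0.75 × 570 × 2×10⁻⁴ = 0.08550 m
Layer 3: 0.64 × 1200 × 1×10⁻⁴ = 0.07680 m
Δh = 0.018144 + 0.08550 + 0.07680 = 0.180444 m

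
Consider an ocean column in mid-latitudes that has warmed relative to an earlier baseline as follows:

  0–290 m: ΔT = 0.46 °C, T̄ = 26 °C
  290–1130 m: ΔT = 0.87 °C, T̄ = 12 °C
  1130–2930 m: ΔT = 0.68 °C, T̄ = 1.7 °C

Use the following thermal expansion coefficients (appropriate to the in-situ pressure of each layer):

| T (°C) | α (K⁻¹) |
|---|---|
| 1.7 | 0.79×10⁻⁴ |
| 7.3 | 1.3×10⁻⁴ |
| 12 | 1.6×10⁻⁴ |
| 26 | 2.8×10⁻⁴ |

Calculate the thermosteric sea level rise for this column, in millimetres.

251 mm

Layer 1 at 26 °C → α = 2.8×10⁻⁴ K⁻¹
Layer 2 at 12 °C → α = 1.6×10⁻⁴ K⁻¹
Layer 3 at 1.7 °C → α = 0.79×10⁻⁴ K⁻¹
290 × 2.8×10⁻⁴ × 0.46 = 0.037352 m
290–1130 m: 0.87 × 1.6×10⁻⁴ × 840 = 0.116928 m
0.68 × 0.79×10⁻⁴ × 1800 = 0.096696 m
Δh = 0.037352 + 0.116928 + 0.096696 = 0.250976 m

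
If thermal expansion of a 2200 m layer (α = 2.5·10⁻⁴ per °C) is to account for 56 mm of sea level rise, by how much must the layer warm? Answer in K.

about 0.102 K

ΔT = Δh/(αH) = 0.056 / (2.5×10⁻⁴ × 2200) ≈ 0.1018 K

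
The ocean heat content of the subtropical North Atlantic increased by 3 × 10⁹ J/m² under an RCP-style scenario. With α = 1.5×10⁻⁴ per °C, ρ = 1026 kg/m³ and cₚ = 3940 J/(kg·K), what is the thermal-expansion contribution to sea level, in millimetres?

Δh = αQ/(ρcₚ) = 1.5×10⁻⁴ × 3×10⁹ / (1026 × 3940) ≈ 0.11132 m

Δh = 111 mm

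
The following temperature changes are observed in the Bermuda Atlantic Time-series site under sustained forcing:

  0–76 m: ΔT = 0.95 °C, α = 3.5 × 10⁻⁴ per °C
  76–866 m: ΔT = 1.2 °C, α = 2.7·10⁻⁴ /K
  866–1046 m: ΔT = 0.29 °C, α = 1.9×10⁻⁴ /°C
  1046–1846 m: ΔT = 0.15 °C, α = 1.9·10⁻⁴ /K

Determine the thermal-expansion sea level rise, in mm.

0–76 m: 0.95 × 3.5×10⁻⁴ × 76 = 0.02527 m
Layer 2: 790 × 1.2 × 2.7×10⁻⁴ = 0.25596 m
866–1046 m: 1.9×10⁻⁴ × 0.29 × 180 = 0.009918 m
1046–1846 m: 1.9×10⁻⁴ × 0.15 × 800 = 0.02280 m
Δh = 0.02527 + 0.25596 + 0.009918 + 0.02280 = 0.313948 m ≈ 314 mm

Δh = 314 mm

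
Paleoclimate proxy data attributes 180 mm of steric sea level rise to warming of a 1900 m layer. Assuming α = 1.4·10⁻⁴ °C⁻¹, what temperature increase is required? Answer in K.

about 0.677 K

ΔT = Δh/(αH) = 0.18 / (1.4×10⁻⁴ × 1900) ≈ 0.6767 K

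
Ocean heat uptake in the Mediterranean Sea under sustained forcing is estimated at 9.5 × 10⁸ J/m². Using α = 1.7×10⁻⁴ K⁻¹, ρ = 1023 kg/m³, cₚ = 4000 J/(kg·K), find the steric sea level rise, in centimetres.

Δh = αQ/(ρcₚ) = 1.7×10⁻⁴ × 9.5×10⁸ / (1023 × 4000) ≈ 0.039467 m

3.95 cm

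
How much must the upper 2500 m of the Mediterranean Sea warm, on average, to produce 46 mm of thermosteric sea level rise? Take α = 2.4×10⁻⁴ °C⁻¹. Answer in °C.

ΔT ≈ 0.0767 °C

ΔT = Δh/(αH) = 0.046 / (2.4×10⁻⁴ × 2500) ≈ 0.07667 °C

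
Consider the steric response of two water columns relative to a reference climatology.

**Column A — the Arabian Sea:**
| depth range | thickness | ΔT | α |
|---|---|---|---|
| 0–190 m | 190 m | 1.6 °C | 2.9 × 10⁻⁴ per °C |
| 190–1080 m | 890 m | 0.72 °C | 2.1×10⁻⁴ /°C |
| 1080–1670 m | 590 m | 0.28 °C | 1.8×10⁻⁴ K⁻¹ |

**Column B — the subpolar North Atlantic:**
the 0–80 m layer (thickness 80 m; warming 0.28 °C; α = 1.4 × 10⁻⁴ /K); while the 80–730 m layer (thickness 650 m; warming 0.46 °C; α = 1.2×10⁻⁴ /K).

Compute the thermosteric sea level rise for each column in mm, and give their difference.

A 2.9×10⁻⁴ × 1.6 × 190 = 0.08816 m
A 190–1080 m: 0.72 × 890 × 2.1×10⁻⁴ = 0.134568 m
A 1080–1670 m: 1.8×10⁻⁴ × 0.28 × 590 = 0.029736 m
A total: 0.252464 m
B 0–80 m: 0.28 × 1.4×10⁻⁴ × 80 = 0.003136 m
B 80–730 m: 0.46 × 650 × 1.2×10⁻⁴ = 0.03588 m
B total: 0.039016 m
Difference: 0.252464 − 0.039016 = 0.213448 m

A: 250 mm; B: 39 mm; difference 210 mm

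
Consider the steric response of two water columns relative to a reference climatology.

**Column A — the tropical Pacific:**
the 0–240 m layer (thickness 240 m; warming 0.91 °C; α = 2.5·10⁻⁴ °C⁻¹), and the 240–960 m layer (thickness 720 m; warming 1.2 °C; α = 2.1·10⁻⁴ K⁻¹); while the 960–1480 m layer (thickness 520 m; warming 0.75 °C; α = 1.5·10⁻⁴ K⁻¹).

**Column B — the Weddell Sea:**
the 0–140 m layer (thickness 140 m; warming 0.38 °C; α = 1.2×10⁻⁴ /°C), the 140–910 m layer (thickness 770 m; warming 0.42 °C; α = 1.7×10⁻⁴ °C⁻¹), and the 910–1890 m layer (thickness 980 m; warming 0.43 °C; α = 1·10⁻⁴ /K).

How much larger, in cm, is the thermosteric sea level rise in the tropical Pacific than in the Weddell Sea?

A 0.91 × 240 × 2.5×10⁻⁴ = 0.05460 m
A 240–960 m: 1.2 × 2.1×10⁻⁴ × 720 = 0.18144 m
A 960–1480 m: 520 × 0.75 × 1.5×10⁻⁴ = 0.05850 m
A total: 0.29454 m
B 0–140 m: 1.2×10⁻⁴ × 140 × 0.38 = 0.006384 m
B 1.7×10⁻⁴ × 770 × 0.42 = 0.054978 m
B 910–1890 m: 1×10⁻⁴ × 980 × 0.43 = 0.04214 m
B total: 0.103502 m
Difference: 0.29454 − 0.103502 = 0.191038 m

Δh_A − Δh_B ≈ 19 cm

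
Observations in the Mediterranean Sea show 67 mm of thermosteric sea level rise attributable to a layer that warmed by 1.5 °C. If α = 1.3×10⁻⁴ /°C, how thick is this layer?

H = Δh/(αΔT) = 0.067 / (1.3×10⁻⁴ × 1.5) ≈ 343.6 m

344 m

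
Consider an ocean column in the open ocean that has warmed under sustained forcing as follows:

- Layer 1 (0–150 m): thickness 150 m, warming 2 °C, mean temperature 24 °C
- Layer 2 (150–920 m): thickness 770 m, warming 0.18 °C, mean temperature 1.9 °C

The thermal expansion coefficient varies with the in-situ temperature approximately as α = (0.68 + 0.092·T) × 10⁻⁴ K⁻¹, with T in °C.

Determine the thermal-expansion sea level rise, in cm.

Δh ≈ 9.85 cm

Layer 1: α = (0.68 + 0.092×24)×10⁻⁴ = 2.888×10⁻⁴ K⁻¹
Layer 2: α = (0.68 + 0.092×1.9)×10⁻⁴ = 0.8548×10⁻⁴ K⁻¹
0–150 m: 2.888×10⁻⁴ × 2 × 150 = 0.08664 m
770 × 0.18 × 0.8548×10⁻⁴ = 0.011847528 m
Δh = 0.08664 + 0.011847528 = 0.098487528 m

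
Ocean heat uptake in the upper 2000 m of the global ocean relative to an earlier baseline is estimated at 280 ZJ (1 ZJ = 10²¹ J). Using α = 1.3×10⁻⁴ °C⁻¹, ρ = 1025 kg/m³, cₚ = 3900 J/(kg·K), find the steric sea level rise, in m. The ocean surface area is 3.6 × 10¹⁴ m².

Per unit area: Q = 280×10²¹ / (3.6×10¹⁴) ≈ 7.778×10⁸ J/m²
Δh = αQ/(ρcₚ) = 1.3×10⁻⁴ × 7.778×10⁸ / (1025 × 3900) ≈ 0.025294 m

about 0.025 m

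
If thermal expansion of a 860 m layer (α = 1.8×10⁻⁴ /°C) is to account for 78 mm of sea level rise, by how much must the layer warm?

ΔT = Δh/(αH) = 0.078 / (1.8×10⁻⁴ × 860) ≈ 0.5039 K

0.504 K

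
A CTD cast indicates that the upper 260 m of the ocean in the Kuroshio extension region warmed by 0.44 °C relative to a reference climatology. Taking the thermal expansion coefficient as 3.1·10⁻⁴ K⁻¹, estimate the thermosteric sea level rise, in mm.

Δh ≈ 35.5 mm

Δh = αΔT·H = 3.1×10⁻⁴ × 0.44 × 260 = 0.035464 m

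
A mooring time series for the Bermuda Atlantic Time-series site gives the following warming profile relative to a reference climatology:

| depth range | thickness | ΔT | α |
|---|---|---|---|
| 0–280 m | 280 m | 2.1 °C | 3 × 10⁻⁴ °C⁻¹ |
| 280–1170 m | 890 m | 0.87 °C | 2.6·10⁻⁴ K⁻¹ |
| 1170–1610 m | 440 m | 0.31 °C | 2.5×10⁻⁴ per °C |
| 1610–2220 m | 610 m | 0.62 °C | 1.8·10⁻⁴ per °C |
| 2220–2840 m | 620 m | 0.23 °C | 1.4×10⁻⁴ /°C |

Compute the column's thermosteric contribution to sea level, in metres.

0.50 m of thermosteric rise

Layer 1: 2.1 × 3×10⁻⁴ × 280 = 0.17640 m
280–1170 m: 0.87 × 890 × 2.6×10⁻⁴ = 0.201318 m
2.5×10⁻⁴ × 0.31 × 440 = 0.03410 m
1610–2220 m: 610 × 0.62 × 1.8×10⁻⁴ = 0.068076 m
2220–2840 m: 1.4×10⁻⁴ × 620 × 0.23 = 0.019964 m
Δh = 0.17640 + 0.201318 + 0.03410 + 0.068076 + 0.019964 = 0.499858 m ≈ 0.50 m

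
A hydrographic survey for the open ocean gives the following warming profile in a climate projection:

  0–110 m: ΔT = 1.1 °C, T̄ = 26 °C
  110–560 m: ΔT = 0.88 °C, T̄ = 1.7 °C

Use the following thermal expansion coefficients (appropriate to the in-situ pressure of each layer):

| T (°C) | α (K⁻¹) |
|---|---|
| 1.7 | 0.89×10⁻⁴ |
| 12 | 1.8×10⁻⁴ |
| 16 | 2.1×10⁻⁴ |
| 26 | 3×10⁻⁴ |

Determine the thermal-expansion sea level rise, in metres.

0.0715 m

Layer 1 at 26 °C → α = 3×10⁻⁴ K⁻¹
Layer 2 at 1.7 °C → α = 0.89×10⁻⁴ K⁻¹
Layer 1: 3×10⁻⁴ × 1.1 × 110 = 0.03630 m
Layer 2: 0.88 × 0.89×10⁻⁴ × 450 = 0.035244 m
Δh = 0.03630 + 0.035244 = 0.071544 m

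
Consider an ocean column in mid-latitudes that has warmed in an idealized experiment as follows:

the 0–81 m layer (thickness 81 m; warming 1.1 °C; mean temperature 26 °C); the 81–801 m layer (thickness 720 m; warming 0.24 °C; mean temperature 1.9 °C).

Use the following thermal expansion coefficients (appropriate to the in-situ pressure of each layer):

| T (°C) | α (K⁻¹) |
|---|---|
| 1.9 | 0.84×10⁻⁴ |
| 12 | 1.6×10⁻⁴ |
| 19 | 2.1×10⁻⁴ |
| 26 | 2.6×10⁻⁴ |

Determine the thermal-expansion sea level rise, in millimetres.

37.7 mm of thermosteric rise

Layer 1 at 26 °C → α = 2.6×10⁻⁴ K⁻¹
Layer 2 at 1.9 °C → α = 0.84×10⁻⁴ K⁻¹
Layer 1: 1.1 × 2.6×10⁻⁴ × 81 = 0.023166 m
0.84×10⁻⁴ × 720 × 0.24 = 0.0145152 m
Δh = 0.023166 + 0.0145152 = 0.0376812 m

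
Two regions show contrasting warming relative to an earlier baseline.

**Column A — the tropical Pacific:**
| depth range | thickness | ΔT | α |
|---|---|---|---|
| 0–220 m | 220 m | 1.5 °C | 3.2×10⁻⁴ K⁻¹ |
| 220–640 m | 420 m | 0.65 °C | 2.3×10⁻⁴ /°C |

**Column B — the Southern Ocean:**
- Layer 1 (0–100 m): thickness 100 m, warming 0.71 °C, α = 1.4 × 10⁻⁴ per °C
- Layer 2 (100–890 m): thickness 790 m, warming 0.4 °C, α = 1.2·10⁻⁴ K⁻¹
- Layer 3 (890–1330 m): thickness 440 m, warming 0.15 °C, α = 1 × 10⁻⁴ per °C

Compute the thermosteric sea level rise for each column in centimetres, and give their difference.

A 220 × 3.2×10⁻⁴ × 1.5 = 0.10560 m
A 220–640 m: 2.3×10⁻⁴ × 420 × 0.65 = 0.06279 m
A total: 0.16839 m
B 0–100 m: 1.4×10⁻⁴ × 0.71 × 100 = 0.00994 m
B 1.2×10⁻⁴ × 0.4 × 790 = 0.03792 m
B 1×10⁻⁴ × 440 × 0.15 = 0.00660 m
B total: 0.05446 m
Difference: 0.16839 − 0.05446 = 0.11393 m

Δh_A ≈ 17 cm, Δh_B ≈ 5.4 cm; difference ≈ 11 cm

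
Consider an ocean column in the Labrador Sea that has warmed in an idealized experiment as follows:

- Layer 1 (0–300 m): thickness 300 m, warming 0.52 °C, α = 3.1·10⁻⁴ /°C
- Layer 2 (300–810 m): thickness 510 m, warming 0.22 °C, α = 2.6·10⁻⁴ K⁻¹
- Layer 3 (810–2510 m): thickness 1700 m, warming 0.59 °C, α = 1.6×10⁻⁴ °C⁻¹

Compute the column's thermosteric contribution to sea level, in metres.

Layer 1: 300 × 0.52 × 3.1×10⁻⁴ = 0.04836 m
0.22 × 2.6×10⁻⁴ × 510 = 0.029172 m
Layer 3: 0.59 × 1.6×10⁻⁴ × 1700 = 0.16048 m
Δh = 0.04836 + 0.029172 + 0.16048 = 0.238012 m ≈ 0.238 m

Δh = 0.238 m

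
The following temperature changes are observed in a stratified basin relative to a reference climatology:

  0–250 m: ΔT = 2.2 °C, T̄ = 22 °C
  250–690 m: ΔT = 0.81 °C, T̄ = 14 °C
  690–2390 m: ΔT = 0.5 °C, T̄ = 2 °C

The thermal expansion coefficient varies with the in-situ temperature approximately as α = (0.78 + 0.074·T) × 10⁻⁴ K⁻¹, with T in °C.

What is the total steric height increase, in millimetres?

Layer 1: α = (0.78 + 0.074×22)×10⁻⁴ = 2.408×10⁻⁴ K⁻¹
Layer 2: α = (0.78 + 0.074×14)×10⁻⁴ = 1.816×10⁻⁴ K⁻¹
Layer 3: α = (0.78 + 0.074×2)×10⁻⁴ = 0.928×10⁻⁴ K⁻¹
Layer 1: 2.2 × 250 × 2.408×10⁻⁴ = 0.13244 m
250–690 m: 0.81 × 1.816×10⁻⁴ × 440 = 0.06472224 m
1700 × 0.928×10⁻⁴ × 0.5 = 0.07888 m
Δh = 0.13244 + 0.06472224 + 0.07888 = 0.27604224 m ≈ 280 mm

Δh = 280 mm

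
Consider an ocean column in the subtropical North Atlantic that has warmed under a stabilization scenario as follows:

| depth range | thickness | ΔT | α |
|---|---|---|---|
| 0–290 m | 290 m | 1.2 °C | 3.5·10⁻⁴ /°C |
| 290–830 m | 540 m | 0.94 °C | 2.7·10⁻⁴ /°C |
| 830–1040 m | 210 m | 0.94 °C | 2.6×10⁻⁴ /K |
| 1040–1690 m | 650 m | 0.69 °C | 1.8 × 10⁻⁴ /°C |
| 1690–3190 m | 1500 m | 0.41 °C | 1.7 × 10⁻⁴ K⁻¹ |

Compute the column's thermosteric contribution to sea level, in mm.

495 mm

3.5×10⁻⁴ × 1.2 × 290 = 0.12180 m
290–830 m: 540 × 2.7×10⁻⁴ × 0.94 = 0.137052 m
0.94 × 210 × 2.6×10⁻⁴ = 0.051324 m
1040–1690 m: 0.69 × 1.8×10⁻⁴ × 650 = 0.08073 m
1690–3190 m: 0.41 × 1.7×10⁻⁴ × 1500 = 0.10455 m
Δh = 0.12180 + 0.137052 + 0.051324 + 0.08073 + 0.10455 = 0.495456 m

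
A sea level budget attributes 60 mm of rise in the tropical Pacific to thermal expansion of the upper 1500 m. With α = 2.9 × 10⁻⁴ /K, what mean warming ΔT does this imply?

about 0.138 °C

ΔT = Δh/(αH) = 0.06 / (2.9×10⁻⁴ × 1500) ≈ 0.1379 °C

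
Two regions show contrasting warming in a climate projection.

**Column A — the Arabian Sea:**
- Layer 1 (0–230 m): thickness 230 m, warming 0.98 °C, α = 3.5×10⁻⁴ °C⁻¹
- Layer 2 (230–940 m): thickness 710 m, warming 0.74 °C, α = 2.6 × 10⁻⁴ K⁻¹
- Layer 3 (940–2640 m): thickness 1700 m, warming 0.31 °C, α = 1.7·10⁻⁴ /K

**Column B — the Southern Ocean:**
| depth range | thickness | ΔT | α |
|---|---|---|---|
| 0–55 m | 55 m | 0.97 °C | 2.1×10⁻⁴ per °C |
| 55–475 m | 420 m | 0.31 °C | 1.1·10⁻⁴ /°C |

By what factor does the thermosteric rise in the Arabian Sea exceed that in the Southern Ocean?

12.0

A 230 × 0.98 × 3.5×10⁻⁴ = 0.07889 m
A 230–940 m: 2.6×10⁻⁴ × 0.74 × 710 = 0.136604 m
A 940–2640 m: 1700 × 1.7×10⁻⁴ × 0.31 = 0.08959 m
A total: 0.305084 m
B 0–55 m: 2.1×10⁻⁴ × 0.97 × 55 = 0.0112035 m
B 0.31 × 420 × 1.1×10⁻⁴ = 0.014322 m
B total: 0.0255255 m
Ratio: 0.305084 / 0.0255255 ≈ 11.95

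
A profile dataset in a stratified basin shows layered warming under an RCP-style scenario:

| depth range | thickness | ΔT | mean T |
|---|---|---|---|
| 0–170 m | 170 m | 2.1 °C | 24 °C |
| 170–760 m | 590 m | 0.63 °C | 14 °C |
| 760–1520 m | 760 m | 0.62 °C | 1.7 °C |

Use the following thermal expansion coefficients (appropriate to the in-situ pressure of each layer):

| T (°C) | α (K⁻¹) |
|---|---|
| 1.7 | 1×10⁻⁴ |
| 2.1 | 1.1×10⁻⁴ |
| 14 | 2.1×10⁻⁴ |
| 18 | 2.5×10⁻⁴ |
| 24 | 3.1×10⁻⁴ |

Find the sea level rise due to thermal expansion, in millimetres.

Δh = 236 mm

Layer 1 at 24 °C → α = 3.1×10⁻⁴ K⁻¹
Layer 2 at 14 °C → α = 2.1×10⁻⁴ K⁻¹
Layer 3 at 1.7 °C → α = 1×10⁻⁴ K⁻¹
3.1×10⁻⁴ × 2.1 × 170 = 0.11067 m
170–760 m: 2.1×10⁻⁴ × 590 × 0.63 = 0.078057 m
1×10⁻⁴ × 760 × 0.62 = 0.04712 m
Δh = 0.11067 + 0.078057 + 0.04712 = 0.235847 m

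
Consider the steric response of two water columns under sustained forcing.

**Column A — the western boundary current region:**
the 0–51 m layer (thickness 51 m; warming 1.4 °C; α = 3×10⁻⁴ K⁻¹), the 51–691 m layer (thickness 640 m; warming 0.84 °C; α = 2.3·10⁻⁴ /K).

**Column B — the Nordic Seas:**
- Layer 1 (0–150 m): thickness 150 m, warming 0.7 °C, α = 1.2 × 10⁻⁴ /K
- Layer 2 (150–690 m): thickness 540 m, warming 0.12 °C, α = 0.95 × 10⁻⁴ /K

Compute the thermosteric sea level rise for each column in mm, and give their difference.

A 3×10⁻⁴ × 51 × 1.4 = 0.02142 m
A Layer 2: 2.3×10⁻⁴ × 640 × 0.84 = 0.123648 m
A total: 0.145068 m
B 0–150 m: 1.2×10⁻⁴ × 0.7 × 150 = 0.01260 m
B 540 × 0.95×10⁻⁴ × 0.12 = 0.006156 m
B total: 0.018756 m
Difference: 0.145068 − 0.018756 = 0.126312 m

Δh_A ≈ 145 mm, Δh_B ≈ 18.8 mm; difference ≈ 126 mm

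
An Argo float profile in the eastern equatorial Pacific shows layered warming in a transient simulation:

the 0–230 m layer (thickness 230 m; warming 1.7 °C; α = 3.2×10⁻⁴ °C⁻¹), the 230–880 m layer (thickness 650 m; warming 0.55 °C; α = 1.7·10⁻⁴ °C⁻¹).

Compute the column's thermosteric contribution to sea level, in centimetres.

0–230 m: 1.7 × 230 × 3.2×10⁻⁴ = 0.12512 m
650 × 0.55 × 1.7×10⁻⁴ = 0.060775 m
Δh = 0.12512 + 0.060775 = 0.185895 m ≈ 18.6 cm

18.6 cm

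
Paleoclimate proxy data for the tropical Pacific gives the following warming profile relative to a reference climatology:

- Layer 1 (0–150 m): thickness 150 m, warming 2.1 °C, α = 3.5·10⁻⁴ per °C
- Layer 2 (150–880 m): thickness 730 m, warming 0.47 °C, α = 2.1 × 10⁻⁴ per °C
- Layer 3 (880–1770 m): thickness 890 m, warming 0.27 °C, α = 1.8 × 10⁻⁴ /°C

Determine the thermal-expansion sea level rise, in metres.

Layer 1: 2.1 × 3.5×10⁻⁴ × 150 = 0.11025 m
2.1×10⁻⁴ × 730 × 0.47 = 0.072051 m
880–1770 m: 890 × 1.8×10⁻⁴ × 0.27 = 0.043254 m
Δh = 0.11025 + 0.072051 + 0.043254 = 0.225555 m

about 0.226 m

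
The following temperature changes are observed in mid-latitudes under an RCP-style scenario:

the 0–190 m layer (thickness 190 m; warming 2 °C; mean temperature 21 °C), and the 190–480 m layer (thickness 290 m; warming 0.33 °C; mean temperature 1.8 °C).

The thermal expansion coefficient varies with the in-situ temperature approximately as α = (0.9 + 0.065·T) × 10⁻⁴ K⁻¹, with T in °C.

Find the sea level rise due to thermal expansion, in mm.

Layer 1: α = (0.9 + 0.065×21)×10⁻⁴ = 2.265×10⁻⁴ K⁻¹
Layer 2: α = (0.9 + 0.065×1.8)×10⁻⁴ = 1.017×10⁻⁴ K⁻¹
Layer 1: 2 × 190 × 2.265×10⁻⁴ = 0.08607 m
Layer 2: 1.017×10⁻⁴ × 290 × 0.33 = 0.00973269 m
Δh = 0.08607 + 0.00973269 = 0.09580269 m

Δh = 95.8 mm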